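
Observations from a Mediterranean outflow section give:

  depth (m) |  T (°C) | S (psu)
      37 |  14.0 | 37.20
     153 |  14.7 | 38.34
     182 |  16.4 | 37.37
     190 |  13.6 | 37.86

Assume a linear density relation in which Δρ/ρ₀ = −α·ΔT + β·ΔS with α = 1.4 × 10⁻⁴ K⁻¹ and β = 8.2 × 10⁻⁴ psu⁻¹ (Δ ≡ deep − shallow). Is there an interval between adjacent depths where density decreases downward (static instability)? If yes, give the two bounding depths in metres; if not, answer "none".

Evaluate Δρ/ρ₀ = −αΔT + βΔS across each adjacent pair:
  37–153 m: −αΔT+βΔS = −(1.4 × 10⁻⁴)(+0.7)+(8.2 × 10⁻⁴)(+1.14) = 8.4 × 10⁻⁴ → stable
  153–182 m: −αΔT+βΔS = −(1.4 × 10⁻⁴)(+1.7)+(8.2 × 10⁻⁴)(-0.97) = -1.0 × 10⁻³ → UNSTABLE
  182–190 m: −αΔT+βΔS = −(1.4 × 10⁻⁴)(-2.8)+(8.2 × 10⁻⁴)(+0.49) = 7.9 × 10⁻⁴ → stable
The 153–182 m interval has Δρ < 0: lighter water underlies denser water.

153–182 m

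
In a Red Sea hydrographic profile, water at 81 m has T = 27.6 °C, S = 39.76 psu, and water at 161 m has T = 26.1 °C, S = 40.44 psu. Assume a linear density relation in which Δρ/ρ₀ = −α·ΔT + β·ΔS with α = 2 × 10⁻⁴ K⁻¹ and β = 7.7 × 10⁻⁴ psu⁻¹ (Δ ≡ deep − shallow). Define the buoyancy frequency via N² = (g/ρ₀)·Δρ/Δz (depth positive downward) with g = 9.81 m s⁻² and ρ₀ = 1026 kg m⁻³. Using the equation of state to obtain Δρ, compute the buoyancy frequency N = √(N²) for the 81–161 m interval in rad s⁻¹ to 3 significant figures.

ΔT = -1.5 K, ΔS = +0.68 psu (deep − shallow).
Δρ/ρ₀ = −αΔT + βΔS = 3.00 × 10⁻⁴ + 5.236 × 10⁻⁴ = 8.236 × 10⁻⁴, so Δρ ≈ 0.8450 kg m⁻³.
N² = (g/ρ₀)·Δρ/Δz = g·(Δρ/ρ₀)/Δz = 9.81 × 8.236 × 10⁻⁴ / 80 = 1.0099 × 10⁻⁴ s⁻².
N = √(1.0099 × 10⁻⁴) = 0.010049 rad s⁻¹ ≈ 0.0100 rad s⁻¹.

0.0100 rad s⁻¹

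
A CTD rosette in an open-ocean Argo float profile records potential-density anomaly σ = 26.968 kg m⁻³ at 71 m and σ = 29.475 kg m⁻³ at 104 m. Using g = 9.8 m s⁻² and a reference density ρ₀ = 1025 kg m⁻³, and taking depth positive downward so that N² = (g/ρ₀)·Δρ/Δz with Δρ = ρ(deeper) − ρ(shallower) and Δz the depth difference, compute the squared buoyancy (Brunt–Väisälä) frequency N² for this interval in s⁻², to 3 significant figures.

7.26 × 10⁻⁴ s⁻²

Δρ = 1029.475 − 1026.968 = 2.507 kg m⁻³ over Δz = 104 − 71 = 33 m.
N² = (9.8/1025) × (2.507/33) = 7.2634 × 10⁻⁴ s⁻² ≈ 7.26 × 10⁻⁴ s⁻².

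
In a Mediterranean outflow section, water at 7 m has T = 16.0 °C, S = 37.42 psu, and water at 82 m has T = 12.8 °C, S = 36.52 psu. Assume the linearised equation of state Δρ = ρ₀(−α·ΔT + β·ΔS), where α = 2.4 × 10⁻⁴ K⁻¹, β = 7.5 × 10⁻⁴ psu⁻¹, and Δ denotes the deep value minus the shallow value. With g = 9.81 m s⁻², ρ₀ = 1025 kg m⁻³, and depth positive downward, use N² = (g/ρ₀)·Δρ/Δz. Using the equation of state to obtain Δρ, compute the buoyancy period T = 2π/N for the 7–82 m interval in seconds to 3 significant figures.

1.80 × 10³ s

ΔT = -3.2 K, ΔS = -0.90 psu (deep − shallow).
Δρ/ρ₀ = −αΔT + βΔS = 7.68 × 10⁻⁴ − 6.75 × 10⁻⁴ = 9.30 × 10⁻⁵, so Δρ ≈ 0.09532 kg m⁻³.
N² = (g/ρ₀)·Δρ/Δz = g·(Δρ/ρ₀)/Δz = 9.81 × 9.30 × 10⁻⁵ / 75 = 1.2164 × 10⁻⁵ s⁻².
N = √(1.2164 × 10⁻⁵) = 3.4877 × 10⁻³ rad s⁻¹ → T = 2π/N = 1.8015 × 10³ s ≈ 1.80 × 10³ s.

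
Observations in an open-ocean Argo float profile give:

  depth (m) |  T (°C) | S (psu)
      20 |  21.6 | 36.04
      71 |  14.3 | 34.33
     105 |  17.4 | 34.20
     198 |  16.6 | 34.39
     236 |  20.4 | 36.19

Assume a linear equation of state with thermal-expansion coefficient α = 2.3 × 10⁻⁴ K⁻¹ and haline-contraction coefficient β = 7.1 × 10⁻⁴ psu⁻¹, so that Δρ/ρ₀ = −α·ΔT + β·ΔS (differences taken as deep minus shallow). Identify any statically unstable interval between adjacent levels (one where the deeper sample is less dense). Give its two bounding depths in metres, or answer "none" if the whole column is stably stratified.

Evaluate Δρ/ρ₀ = −αΔT + βΔS across each adjacent pair:
  20–71 m: −αΔT+βΔS = −(2.3 × 10⁻⁴)(-7.3)+(7.1 × 10⁻⁴)(-1.71) = 4.6 × 10⁻⁴ → stable
  71–105 m: −αΔT+βΔS = −(2.3 × 10⁻⁴)(+3.1)+(7.1 × 10⁻⁴)(-0.13) = -8.1 × 10⁻⁴ → UNSTABLE
  105–198 m: −αΔT+βΔS = −(2.3 × 10⁻⁴)(-0.8)+(7.1 × 10⁻⁴)(+0.19) = 3.2 × 10⁻⁴ → stable
  198–236 m: −αΔT+βΔS = −(2.3 × 10⁻⁴)(+3.8)+(7.1 × 10⁻⁴)(+1.80) = 4.0 × 10⁻⁴ → stable
The 71–105 m interval has Δρ < 0: lighter water underlies denser water.

71–105 m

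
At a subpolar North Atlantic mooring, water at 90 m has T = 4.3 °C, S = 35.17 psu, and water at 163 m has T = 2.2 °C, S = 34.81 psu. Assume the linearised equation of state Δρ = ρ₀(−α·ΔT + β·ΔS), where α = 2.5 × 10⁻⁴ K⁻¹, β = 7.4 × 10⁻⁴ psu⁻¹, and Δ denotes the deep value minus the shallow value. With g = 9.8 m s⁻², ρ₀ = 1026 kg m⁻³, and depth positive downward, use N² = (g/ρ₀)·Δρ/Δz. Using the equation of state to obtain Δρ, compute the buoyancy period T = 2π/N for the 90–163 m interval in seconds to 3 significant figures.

ΔT = -2.1 K, ΔS = -0.36 psu (deep − shallow).
Δρ/ρ₀ = −αΔT + βΔS = 5.25 × 10⁻⁴ − 2.664 × 10⁻⁴ = 2.586 × 10⁻⁴, so Δρ ≈ 0.2653 kg m⁻³.
N² = (g/ρ₀)·Δρ/Δz = g·(Δρ/ρ₀)/Δz = 9.8 × 2.586 × 10⁻⁴ / 73 = 3.4716 × 10⁻⁵ s⁻².
N = √(3.4716 × 10⁻⁵) = 5.8920 × 10⁻³ rad s⁻¹ → T = 2π/N = 1.0664 × 10³ s ≈ 1.07 × 10³ s.

1.07 × 10³ s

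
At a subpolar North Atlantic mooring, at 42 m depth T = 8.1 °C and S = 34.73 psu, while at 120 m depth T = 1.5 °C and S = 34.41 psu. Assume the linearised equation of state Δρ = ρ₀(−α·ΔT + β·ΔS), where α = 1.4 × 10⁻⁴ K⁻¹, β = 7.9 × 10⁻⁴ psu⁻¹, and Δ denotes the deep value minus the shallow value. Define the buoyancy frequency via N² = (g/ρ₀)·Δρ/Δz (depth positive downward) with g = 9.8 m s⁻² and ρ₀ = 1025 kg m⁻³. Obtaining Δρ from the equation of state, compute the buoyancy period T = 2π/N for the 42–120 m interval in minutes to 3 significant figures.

11.4 min

ΔT = -6.6 K, ΔS = -0.32 psu (deep − shallow).
Δρ/ρ₀ = −αΔT + βΔS = 9.24 × 10⁻⁴ − 2.528 × 10⁻⁴ = 6.712 × 10⁻⁴, so Δρ ≈ 0.6880 kg m⁻³.
N² = (g/ρ₀)·Δρ/Δz = g·(Δρ/ρ₀)/Δz = 9.8 × 6.712 × 10⁻⁴ / 78 = 8.4330 × 10⁻⁵ s⁻².
N = √(8.4330 × 10⁻⁵) = 9.1831 × 10⁻³ rad s⁻¹ → T = 2π/N = 684.21 s = 11.404 min ≈ 11.4 min.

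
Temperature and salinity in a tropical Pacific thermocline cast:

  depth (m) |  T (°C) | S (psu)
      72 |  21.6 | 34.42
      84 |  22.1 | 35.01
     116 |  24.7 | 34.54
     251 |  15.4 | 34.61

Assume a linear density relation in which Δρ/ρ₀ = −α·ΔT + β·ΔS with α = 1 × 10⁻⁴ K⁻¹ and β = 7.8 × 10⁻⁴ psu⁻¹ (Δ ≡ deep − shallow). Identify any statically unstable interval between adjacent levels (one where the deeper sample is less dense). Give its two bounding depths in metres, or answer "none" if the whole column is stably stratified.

84–116 m

Evaluate Δρ/ρ₀ = −αΔT + βΔS across each adjacent pair:
  72–84 m: −αΔT+βΔS = −(1 × 10⁻⁴)(+0.5)+(7.8 × 10⁻⁴)(+0.59) = 4.1 × 10⁻⁴ → stable
  84–116 m: −αΔT+βΔS = −(1 × 10⁻⁴)(+2.6)+(7.8 × 10⁻⁴)(-0.47) = -6.3 × 10⁻⁴ → UNSTABLE
  116–251 m: −αΔT+βΔS = −(1 × 10⁻⁴)(-9.3)+(7.8 × 10⁻⁴)(+0.07) = 9.8 × 10⁻⁴ → stable
The 84–116 m interval has Δρ < 0: lighter water underlies denser water.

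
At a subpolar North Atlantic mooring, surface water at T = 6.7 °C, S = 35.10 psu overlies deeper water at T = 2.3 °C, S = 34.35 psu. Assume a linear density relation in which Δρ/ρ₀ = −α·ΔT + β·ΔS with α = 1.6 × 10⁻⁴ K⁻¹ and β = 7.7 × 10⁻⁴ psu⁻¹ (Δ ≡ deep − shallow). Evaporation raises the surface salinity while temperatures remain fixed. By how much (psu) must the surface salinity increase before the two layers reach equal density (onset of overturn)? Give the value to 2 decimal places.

Neutral buoyancy requires −α(T_deep − T_surf) + β(S_deep − S_surf′) = 0.
S_surf′ = S_deep − (α/β)·ΔT = 34.35 − (1.6 × 10⁻⁴/7.7 × 10⁻⁴)·(-4.4) = 35.2643 psu.
Increase required: 35.2643 − 35.10 = 0.1643 psu.

0.16 psu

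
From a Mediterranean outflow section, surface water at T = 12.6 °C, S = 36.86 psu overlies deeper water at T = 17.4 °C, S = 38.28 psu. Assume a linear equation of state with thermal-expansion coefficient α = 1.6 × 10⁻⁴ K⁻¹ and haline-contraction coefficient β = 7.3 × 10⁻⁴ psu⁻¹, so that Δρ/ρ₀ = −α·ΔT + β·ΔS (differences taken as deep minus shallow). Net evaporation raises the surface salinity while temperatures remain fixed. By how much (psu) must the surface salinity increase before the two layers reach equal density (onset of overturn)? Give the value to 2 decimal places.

Neutral buoyancy requires −α(T_deep − T_surf) + β(S_deep − S_surf′) = 0.
S_surf′ = S_deep − (α/β)·ΔT = 38.28 − (1.6 × 10⁻⁴/7.3 × 10⁻⁴)·(+4.8) = 37.2279 psu.
Increase required: 37.2279 − 36.86 = 0.3679 psu.

0.37 psu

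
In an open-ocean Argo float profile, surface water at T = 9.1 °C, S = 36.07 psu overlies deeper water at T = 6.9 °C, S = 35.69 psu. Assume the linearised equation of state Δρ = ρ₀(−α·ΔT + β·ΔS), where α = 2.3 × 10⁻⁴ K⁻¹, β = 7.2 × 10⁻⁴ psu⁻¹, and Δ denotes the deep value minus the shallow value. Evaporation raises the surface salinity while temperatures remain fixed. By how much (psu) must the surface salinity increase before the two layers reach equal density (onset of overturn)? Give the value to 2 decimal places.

0.32 psu

Neutral buoyancy requires −α(T_deep − T_surf) + β(S_deep − S_surf′) = 0.
S_surf′ = S_deep − (α/β)·ΔT = 35.69 − (2.3 × 10⁻⁴/7.2 × 10⁻⁴)·(-2.2) = 36.3928 psu.
Increase required: 36.3928 − 36.07 = 0.3228 psu.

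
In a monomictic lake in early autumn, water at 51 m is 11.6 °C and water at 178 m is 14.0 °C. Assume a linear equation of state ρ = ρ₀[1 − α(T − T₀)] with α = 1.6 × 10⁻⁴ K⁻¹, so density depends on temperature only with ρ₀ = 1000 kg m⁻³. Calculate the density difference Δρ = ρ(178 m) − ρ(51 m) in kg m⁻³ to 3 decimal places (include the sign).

-0.384 kg m⁻³

ΔT = +2.4 K, Δρ/ρ₀ = −αΔT = -3.84 × 10⁻⁴.
Δρ = 1000 × (-3.84 × 10⁻⁴) = -0.384 kg m⁻³.
Negative Δρ: lighter below, statically unstable.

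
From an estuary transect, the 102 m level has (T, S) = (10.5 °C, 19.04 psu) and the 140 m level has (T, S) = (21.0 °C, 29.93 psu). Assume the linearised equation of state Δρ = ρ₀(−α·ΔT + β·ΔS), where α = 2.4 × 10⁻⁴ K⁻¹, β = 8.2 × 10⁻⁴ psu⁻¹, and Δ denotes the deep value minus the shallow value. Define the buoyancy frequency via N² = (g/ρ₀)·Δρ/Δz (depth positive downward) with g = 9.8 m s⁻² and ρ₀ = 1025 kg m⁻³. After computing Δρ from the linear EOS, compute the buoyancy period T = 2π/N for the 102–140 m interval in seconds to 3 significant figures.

155 s

ΔT = +10.5 K, ΔS = +10.89 psu (deep − shallow).
Δρ/ρ₀ = −αΔT + βΔS = -2.52 × 10⁻³ + 8.9298 × 10⁻³ = 6.4098 × 10⁻³, so Δρ ≈ 6.570 kg m⁻³.
N² = (g/ρ₀)·Δρ/Δz = g·(Δρ/ρ₀)/Δz = 9.8 × 6.4098 × 10⁻³ / 38 = 1.6531 × 10⁻³ s⁻².
N = √(1.6531 × 10⁻³) = 0.040658 rad s⁻¹ → T = 2π/N = 154.54 s ≈ 155 s.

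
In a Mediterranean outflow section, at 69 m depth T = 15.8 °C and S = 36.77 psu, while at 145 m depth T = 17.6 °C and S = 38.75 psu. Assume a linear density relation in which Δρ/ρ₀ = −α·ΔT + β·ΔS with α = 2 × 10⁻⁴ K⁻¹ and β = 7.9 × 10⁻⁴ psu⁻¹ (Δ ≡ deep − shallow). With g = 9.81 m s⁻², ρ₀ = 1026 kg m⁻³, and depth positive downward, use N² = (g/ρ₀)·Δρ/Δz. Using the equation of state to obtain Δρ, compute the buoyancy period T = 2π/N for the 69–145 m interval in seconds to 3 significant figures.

ΔT = +1.8 K, ΔS = +1.98 psu (deep − shallow).
Δρ/ρ₀ = −αΔT + βΔS = -3.60 × 10⁻⁴ + 1.5642 × 10⁻³ = 1.2042 × 10⁻³, so Δρ ≈ 1.236 kg m⁻³.
N² = (g/ρ₀)·Δρ/Δz = g·(Δρ/ρ₀)/Δz = 9.81 × 1.2042 × 10⁻³ / 76 = 1.5544 × 10⁻⁴ s⁻².
N = √(1.5544 × 10⁻⁴) = 0.012468 rad s⁻¹ → T = 2π/N = 503.94 s ≈ 504 s.

504 s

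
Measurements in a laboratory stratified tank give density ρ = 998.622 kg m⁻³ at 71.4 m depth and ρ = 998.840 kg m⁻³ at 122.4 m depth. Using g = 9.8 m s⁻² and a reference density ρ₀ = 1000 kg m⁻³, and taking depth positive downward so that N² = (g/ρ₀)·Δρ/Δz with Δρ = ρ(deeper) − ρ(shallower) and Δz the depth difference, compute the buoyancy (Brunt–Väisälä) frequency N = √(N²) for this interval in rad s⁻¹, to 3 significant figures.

Δρ = 998.840 − 998.622 = 0.218 kg m⁻³ over Δz = 122.4 − 71.4 = 51 m.
N² = (9.8/1000) × (0.218/51) = 4.1890 × 10⁻⁵ s⁻².
N = √(4.1890 × 10⁻⁵) = 6.4722 × 10⁻³ rad s⁻¹ ≈ 6.47 × 10⁻³ rad s⁻¹.

6.47 × 10⁻³ rad s⁻¹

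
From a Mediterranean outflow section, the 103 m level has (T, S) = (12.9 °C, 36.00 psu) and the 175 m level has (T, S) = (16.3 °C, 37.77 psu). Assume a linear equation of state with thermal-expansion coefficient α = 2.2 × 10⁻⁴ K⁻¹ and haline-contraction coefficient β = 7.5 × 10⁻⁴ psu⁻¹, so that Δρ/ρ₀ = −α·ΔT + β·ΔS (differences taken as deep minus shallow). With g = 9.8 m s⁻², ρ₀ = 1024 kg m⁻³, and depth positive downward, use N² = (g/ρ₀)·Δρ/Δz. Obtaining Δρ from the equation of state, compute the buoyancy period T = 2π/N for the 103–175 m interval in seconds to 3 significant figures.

ΔT = +3.4 K, ΔS = +1.77 psu (deep − shallow).
Δρ/ρ₀ = −αΔT + βΔS = -7.48 × 10⁻⁴ + 1.3275 × 10⁻³ = 5.795 × 10⁻⁴, so Δρ ≈ 0.5934 kg m⁻³.
N² = (g/ρ₀)·Δρ/Δz = g·(Δρ/ρ₀)/Δz = 9.8 × 5.795 × 10⁻⁴ / 72 = 7.8876 × 10⁻⁵ s⁻².
N = √(7.8876 × 10⁻⁵) = 8.8812 × 10⁻³ rad s⁻¹ → T = 2π/N = 707.47 s ≈ 707 s.

707 s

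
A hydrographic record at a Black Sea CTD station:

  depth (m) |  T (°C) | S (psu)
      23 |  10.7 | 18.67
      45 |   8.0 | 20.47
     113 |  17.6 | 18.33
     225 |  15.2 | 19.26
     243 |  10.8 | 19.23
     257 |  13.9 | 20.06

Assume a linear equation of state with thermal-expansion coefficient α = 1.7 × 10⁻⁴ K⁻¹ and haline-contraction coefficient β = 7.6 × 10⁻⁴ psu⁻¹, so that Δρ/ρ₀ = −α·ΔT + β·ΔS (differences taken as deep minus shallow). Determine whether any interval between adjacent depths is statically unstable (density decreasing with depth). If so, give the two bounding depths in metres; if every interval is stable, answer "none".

Evaluate Δρ/ρ₀ = −αΔT + βΔS across each adjacent pair:
  23–45 m: −αΔT+βΔS = −(1.7 × 10⁻⁴)(-2.7)+(7.6 × 10⁻⁴)(+1.80) = 1.8 × 10⁻³ → stable
  45–113 m: −αΔT+βΔS = −(1.7 × 10⁻⁴)(+9.6)+(7.6 × 10⁻⁴)(-2.14) = -3.3 × 10⁻³ → UNSTABLE
  113–225 m: −αΔT+βΔS = −(1.7 × 10⁻⁴)(-2.4)+(7.6 × 10⁻⁴)(+0.93) = 1.1 × 10⁻³ → stable
  225–243 m: −αΔT+βΔS = −(1.7 × 10⁻⁴)(-4.4)+(7.6 × 10⁻⁴)(-0.03) = 7.3 × 10⁻⁴ → stable
  243–257 m: −αΔT+βΔS = −(1.7 × 10⁻⁴)(+3.1)+(7.6 × 10⁻⁴)(+0.83) = 1.0 × 10⁻⁴ → stable
The 45–113 m interval has Δρ < 0: lighter water underlies denser water.

45–113 m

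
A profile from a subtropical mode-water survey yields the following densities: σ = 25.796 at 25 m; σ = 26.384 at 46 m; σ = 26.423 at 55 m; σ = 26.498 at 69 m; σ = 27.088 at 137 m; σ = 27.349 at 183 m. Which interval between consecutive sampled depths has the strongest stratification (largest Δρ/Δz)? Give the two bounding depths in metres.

Compute the density gradient over each adjacent pair:
  25–46 m: Δρ/Δz = 0.588/21 = 0.028 kg m⁻⁴
  46–55 m: Δρ/Δz = 0.039/9 = 4.3 × 10⁻³ kg m⁻⁴
  55–69 m: Δρ/Δz = 0.075/14 = 5.4 × 10⁻³ kg m⁻⁴
  69–137 m: Δρ/Δz = 0.590/68 = 8.7 × 10⁻³ kg m⁻⁴
  137–183 m: Δρ/Δz = 0.261/46 = 5.7 × 10⁻³ kg m⁻⁴
The largest gradient is in the 25–46 m interval — the pycnocline.

25–46 m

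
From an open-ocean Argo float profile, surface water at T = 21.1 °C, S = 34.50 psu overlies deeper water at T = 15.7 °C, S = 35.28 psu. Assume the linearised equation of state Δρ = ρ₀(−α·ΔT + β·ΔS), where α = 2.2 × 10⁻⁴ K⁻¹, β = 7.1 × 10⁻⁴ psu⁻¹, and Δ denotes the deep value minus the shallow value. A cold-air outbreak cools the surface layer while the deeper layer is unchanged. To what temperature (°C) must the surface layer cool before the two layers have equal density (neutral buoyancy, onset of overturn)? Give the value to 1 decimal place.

13.2 °C

Neutral buoyancy requires Δρ = 0, i.e. −α(T_deep − T_surf′) + β(S_deep − S_surf) = 0.
T_surf′ = T_deep − (β/α)·ΔS = 15.7 − (7.1 × 10⁻⁴/2.2 × 10⁻⁴)·(+0.78) = 13.183 °C.
Cooling required: 21.1 − (13.183) = 7.917 °C.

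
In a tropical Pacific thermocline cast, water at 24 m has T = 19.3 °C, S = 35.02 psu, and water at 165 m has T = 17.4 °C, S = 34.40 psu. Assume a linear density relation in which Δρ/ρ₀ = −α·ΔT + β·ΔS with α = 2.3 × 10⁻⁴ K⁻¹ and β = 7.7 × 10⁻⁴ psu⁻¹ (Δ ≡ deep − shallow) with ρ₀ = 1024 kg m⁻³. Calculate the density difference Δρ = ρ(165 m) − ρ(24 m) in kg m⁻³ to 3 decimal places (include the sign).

-0.041 kg m⁻³

ΔT = -1.9 K, ΔS = -0.62 psu (deep − shallow).
Δρ/ρ₀ = −(2.3 × 10⁻⁴)(-1.9) + (7.7 × 10⁻⁴)(-0.62) = -4.04 × 10⁻⁵.
Δρ = 1024 × (-4.04 × 10⁻⁵) = -0.041 kg m⁻³.
Negative Δρ: lighter below, statically unstable.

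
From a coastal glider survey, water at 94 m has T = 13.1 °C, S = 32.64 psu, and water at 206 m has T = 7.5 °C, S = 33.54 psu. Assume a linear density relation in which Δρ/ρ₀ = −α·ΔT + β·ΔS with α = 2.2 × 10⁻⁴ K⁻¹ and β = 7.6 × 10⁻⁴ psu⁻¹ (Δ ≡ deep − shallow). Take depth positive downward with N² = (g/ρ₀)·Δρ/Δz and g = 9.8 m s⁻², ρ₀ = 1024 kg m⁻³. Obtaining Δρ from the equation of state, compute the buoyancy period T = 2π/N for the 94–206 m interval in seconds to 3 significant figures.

485 s

ΔT = -5.6 K, ΔS = +0.90 psu (deep − shallow).
Δρ/ρ₀ = −αΔT + βΔS = 1.232 × 10⁻³ + 6.84 × 10⁻⁴ = 1.916 × 10⁻³, so Δρ ≈ 1.962 kg m⁻³.
N² = (g/ρ₀)·Δρ/Δz = g·(Δρ/ρ₀)/Δz = 9.8 × 1.916 × 10⁻³ / 112 = 1.6765 × 10⁻⁴ s⁻².
N = √(1.6765 × 10⁻⁴) = 0.012948 rad s⁻¹ → T = 2π/N = 485.26 s ≈ 485 s.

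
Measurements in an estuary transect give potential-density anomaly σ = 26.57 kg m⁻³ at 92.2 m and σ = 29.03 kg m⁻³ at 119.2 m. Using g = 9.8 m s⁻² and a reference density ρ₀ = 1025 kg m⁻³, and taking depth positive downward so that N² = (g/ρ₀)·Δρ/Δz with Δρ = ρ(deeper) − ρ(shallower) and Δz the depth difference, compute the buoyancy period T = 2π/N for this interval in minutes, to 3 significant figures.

3.55 min

Δρ = 1029.03 − 1026.57 = 2.46 kg m⁻³ over Δz = 119.2 − 92.2 = 27 m.
N² = (9.8/1025) × (2.46/27) = 8.7111 × 10⁻⁴ s⁻².
N = √(8.7111 × 10⁻⁴) = 0.029515 rad s⁻¹, so T = 2π/N = 212.88 s = 3.5480 min ≈ 3.55 min.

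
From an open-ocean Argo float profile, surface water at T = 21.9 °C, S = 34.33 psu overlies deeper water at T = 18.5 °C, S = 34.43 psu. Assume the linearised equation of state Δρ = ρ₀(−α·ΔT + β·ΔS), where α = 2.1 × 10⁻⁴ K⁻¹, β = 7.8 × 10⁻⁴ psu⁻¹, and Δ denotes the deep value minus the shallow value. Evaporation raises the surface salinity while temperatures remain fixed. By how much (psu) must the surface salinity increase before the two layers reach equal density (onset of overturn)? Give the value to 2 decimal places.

Neutral buoyancy requires −α(T_deep − T_surf) + β(S_deep − S_surf′) = 0.
S_surf′ = S_deep − (α/β)·ΔT = 34.43 − (2.1 × 10⁻⁴/7.8 × 10⁻⁴)·(-3.4) = 35.3454 psu.
Increase required: 35.3454 − 34.33 = 1.0154 psu.

1.02 psu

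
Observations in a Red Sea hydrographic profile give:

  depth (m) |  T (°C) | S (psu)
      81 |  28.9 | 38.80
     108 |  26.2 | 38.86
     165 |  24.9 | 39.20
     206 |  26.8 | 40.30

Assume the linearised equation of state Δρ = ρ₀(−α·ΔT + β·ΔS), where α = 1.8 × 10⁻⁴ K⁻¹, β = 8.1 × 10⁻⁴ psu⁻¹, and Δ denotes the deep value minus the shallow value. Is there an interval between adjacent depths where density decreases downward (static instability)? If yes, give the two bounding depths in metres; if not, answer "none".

none

Evaluate Δρ/ρ₀ = −αΔT + βΔS across each adjacent pair:
  81–108 m: −αΔT+βΔS = −(1.8 × 10⁻⁴)(-2.7)+(8.1 × 10⁻⁴)(+0.06) = 5.3 × 10⁻⁴ → stable
  108–165 m: −αΔT+βΔS = −(1.8 × 10⁻⁴)(-1.3)+(8.1 × 10⁻⁴)(+0.34) = 5.1 × 10⁻⁴ → stable
  165–206 m: −αΔT+βΔS = −(1.8 × 10⁻⁴)(+1.9)+(8.1 × 10⁻⁴)(+1.10) = 5.5 × 10⁻⁴ → stable
Every interval has Δρ > 0: the column is stably stratified throughout.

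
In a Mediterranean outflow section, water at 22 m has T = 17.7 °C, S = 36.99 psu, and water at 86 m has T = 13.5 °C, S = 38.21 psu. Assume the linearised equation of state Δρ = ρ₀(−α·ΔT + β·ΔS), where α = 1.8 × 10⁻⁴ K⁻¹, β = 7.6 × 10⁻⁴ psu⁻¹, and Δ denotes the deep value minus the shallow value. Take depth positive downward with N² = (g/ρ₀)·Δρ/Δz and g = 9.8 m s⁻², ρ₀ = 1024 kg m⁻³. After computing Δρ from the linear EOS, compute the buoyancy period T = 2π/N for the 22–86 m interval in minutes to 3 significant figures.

ΔT = -4.2 K, ΔS = +1.22 psu (deep − shallow).
Δρ/ρ₀ = −αΔT + βΔS = 7.56 × 10⁻⁴ + 9.272 × 10⁻⁴ = 1.6832 × 10⁻³, so Δρ ≈ 1.724 kg m⁻³.
N² = (g/ρ₀)·Δρ/Δz = g·(Δρ/ρ₀)/Δz = 9.8 × 1.6832 × 10⁻³ / 64 = 2.5774 × 10⁻⁴ s⁻².
N = √(2.5774 × 10⁻⁴) = 0.016054 rad s⁻¹ → T = 2π/N = 391.38 s = 6.5230 min ≈ 6.52 min.

6.52 min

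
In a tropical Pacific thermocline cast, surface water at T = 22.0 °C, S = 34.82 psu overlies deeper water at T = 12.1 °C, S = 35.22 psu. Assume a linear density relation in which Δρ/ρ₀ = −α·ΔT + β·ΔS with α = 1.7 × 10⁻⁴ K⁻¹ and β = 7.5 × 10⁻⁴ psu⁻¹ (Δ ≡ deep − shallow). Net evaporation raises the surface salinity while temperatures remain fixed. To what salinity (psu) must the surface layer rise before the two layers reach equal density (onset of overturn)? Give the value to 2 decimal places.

37.46 psu

Neutral buoyancy requires −α(T_deep − T_surf) + β(S_deep − S_surf′) = 0.
S_surf′ = S_deep − (α/β)·ΔT = 35.22 − (1.7 × 10⁻⁴/7.5 × 10⁻⁴)·(-9.9) = 37.4640 psu.
Increase required: 37.4640 − 34.82 = 2.6440 psu.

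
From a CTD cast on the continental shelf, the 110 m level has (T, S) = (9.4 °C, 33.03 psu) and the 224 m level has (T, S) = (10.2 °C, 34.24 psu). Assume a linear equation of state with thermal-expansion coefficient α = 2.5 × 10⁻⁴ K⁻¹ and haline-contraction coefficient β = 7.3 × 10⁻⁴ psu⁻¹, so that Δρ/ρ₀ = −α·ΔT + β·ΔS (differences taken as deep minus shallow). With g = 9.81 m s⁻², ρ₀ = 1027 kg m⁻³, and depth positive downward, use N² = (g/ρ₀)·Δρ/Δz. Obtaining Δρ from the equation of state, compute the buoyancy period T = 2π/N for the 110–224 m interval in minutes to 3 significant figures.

13.7 min

ΔT = +0.8 K, ΔS = +1.21 psu (deep − shallow).
Δρ/ρ₀ = −αΔT + βΔS = -2.00 × 10⁻⁴ + 8.833 × 10⁻⁴ = 6.833 × 10⁻⁴, so Δρ ≈ 0.7017 kg m⁻³.
N² = (g/ρ₀)·Δρ/Δz = g·(Δρ/ρ₀)/Δz = 9.81 × 6.833 × 10⁻⁴ / 114 = 5.8800 × 10⁻⁵ s⁻².
N = √(5.8800 × 10⁻⁵) = 7.6681 × 10⁻³ rad s⁻¹ → T = 2π/N = 819.39 s = 13.656 min ≈ 13.7 min.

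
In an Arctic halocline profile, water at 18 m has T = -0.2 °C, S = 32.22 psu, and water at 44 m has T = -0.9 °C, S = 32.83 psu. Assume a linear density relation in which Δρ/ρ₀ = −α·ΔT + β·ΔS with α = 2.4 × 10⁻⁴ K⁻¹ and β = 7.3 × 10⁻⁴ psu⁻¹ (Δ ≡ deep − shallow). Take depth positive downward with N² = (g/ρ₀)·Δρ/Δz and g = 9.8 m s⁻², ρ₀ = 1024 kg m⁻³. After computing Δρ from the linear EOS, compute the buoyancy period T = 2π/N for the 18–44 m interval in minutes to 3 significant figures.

6.89 min

ΔT = -0.7 K, ΔS = +0.61 psu (deep − shallow).
Δρ/ρ₀ = −αΔT + βΔS = 1.68 × 10⁻⁴ + 4.453 × 10⁻⁴ = 6.133 × 10⁻⁴, so Δρ ≈ 0.6280 kg m⁻³.
N² = (g/ρ₀)·Δρ/Δz = g·(Δρ/ρ₀)/Δz = 9.8 × 6.133 × 10⁻⁴ / 26 = 2.3117 × 10⁻⁴ s⁻².
N = √(2.3117 × 10⁻⁴) = 0.015204 rad s⁻¹ → T = 2π/N = 413.26 s = 6.8877 min ≈ 6.89 min.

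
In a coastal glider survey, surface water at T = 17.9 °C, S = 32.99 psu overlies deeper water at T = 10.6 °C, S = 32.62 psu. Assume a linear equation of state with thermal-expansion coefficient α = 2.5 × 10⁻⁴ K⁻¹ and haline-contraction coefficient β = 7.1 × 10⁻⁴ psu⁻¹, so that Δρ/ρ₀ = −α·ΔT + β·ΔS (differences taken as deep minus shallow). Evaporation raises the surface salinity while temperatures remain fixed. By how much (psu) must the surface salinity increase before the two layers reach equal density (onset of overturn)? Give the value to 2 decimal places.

Neutral buoyancy requires −α(T_deep − T_surf) + β(S_deep − S_surf′) = 0.
S_surf′ = S_deep − (α/β)·ΔT = 32.62 − (2.5 × 10⁻⁴/7.1 × 10⁻⁴)·(-7.3) = 35.1904 psu.
Increase required: 35.1904 − 32.99 = 2.2004 psu.

2.20 psu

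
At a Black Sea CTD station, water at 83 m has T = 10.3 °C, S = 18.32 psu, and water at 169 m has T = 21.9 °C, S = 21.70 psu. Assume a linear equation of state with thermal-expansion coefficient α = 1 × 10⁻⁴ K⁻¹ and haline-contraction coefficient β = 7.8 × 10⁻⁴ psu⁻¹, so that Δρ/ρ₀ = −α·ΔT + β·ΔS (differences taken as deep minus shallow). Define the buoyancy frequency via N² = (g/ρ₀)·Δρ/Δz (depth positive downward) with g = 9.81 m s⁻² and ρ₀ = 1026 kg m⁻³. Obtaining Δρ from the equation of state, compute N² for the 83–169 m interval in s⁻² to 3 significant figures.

1.68 × 10⁻⁴ s⁻²

ΔT = +11.6 K, ΔS = +3.38 psu (deep − shallow).
Δρ/ρ₀ = −αΔT + βΔS = -1.16 × 10⁻³ + 2.6364 × 10⁻³ = 1.4764 × 10⁻³, so Δρ ≈ 1.515 kg m⁻³.
N² = (g/ρ₀)·Δρ/Δz = g·(Δρ/ρ₀)/Δz = 9.81 × 1.4764 × 10⁻³ / 86 = 1.6841 × 10⁻⁴ s⁻² ≈ 1.68 × 10⁻⁴ s⁻².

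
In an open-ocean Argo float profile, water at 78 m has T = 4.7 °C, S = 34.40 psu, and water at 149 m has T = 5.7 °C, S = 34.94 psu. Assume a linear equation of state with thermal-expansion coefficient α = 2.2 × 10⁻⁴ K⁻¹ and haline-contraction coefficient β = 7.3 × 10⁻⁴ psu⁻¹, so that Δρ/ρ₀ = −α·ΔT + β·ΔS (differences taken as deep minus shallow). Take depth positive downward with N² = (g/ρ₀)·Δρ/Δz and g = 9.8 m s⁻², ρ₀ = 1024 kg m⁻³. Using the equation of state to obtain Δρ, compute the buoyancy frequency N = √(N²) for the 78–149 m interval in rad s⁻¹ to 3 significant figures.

ΔT = +1.0 K, ΔS = +0.54 psu (deep − shallow).
Δρ/ρ₀ = −αΔT + βΔS = -2.20 × 10⁻⁴ + 3.942 × 10⁻⁴ = 1.742 × 10⁻⁴, so Δρ ≈ 0.1784 kg m⁻³.
N² = (g/ρ₀)·Δρ/Δz = g·(Δρ/ρ₀)/Δz = 9.8 × 1.742 × 10⁻⁴ / 71 = 2.4045 × 10⁻⁵ s⁻².
N = √(2.4045 × 10⁻⁵) = 4.9036 × 10⁻³ rad s⁻¹ ≈ 4.90 × 10⁻³ rad s⁻¹.

4.90 × 10⁻³ rad s⁻¹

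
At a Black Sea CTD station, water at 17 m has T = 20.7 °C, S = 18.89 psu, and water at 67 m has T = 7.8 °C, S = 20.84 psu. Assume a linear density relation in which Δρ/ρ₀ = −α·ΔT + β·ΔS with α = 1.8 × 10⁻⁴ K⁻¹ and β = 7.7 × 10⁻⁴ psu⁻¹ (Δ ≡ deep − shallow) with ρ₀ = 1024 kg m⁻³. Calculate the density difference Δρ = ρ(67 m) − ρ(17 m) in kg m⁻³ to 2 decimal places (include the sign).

+3.92 kg m⁻³

ΔT = -12.9 K, ΔS = +1.95 psu (deep − shallow).
Δρ/ρ₀ = −(1.8 × 10⁻⁴)(-12.9) + (7.7 × 10⁻⁴)(+1.95) = 3.8235 × 10⁻³.
Δρ = 1024 × (3.8235 × 10⁻³) = +3.92 kg m⁻³.
Positive Δρ: denser below, stable.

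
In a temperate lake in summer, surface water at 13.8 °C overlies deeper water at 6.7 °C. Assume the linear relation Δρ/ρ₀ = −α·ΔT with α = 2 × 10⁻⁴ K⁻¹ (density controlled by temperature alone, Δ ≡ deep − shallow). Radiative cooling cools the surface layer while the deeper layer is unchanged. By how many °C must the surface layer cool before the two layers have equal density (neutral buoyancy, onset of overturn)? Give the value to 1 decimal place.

7.1 °C

With temperature the only control, equal density requires T_surf′ = T_deep.
T_surf′ = 6.7 °C.
Cooling required: 13.8 − 6.7 = 7.1 °C.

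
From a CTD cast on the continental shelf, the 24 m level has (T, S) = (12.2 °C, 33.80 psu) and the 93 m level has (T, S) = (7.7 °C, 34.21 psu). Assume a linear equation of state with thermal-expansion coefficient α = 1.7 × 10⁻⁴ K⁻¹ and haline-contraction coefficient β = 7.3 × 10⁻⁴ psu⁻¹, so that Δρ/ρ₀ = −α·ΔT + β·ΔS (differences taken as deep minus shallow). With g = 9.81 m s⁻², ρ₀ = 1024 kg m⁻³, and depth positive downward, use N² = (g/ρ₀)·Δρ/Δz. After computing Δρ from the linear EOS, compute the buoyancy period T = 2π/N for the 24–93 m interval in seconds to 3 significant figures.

ΔT = -4.5 K, ΔS = +0.41 psu (deep − shallow).
Δρ/ρ₀ = −αΔT + βΔS = 7.65 × 10⁻⁴ + 2.993 × 10⁻⁴ = 1.0643 × 10⁻³, so Δρ ≈ 1.090 kg m⁻³.
N² = (g/ρ₀)·Δρ/Δz = g·(Δρ/ρ₀)/Δz = 9.81 × 1.0643 × 10⁻³ / 69 = 1.5132 × 10⁻⁴ s⁻².
N = √(1.5132 × 10⁻⁴) = 0.012301 rad s⁻¹ → T = 2π/N = 510.79 s ≈ 511 s.

511 s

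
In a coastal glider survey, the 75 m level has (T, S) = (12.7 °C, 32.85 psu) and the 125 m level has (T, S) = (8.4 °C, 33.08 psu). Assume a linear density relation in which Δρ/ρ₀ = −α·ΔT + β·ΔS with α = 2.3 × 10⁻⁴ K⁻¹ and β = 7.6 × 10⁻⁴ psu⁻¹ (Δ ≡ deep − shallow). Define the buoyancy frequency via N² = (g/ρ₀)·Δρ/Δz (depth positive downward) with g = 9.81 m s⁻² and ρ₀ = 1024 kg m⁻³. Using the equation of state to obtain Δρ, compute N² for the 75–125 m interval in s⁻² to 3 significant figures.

ΔT = -4.3 K, ΔS = +0.23 psu (deep − shallow).
Δρ/ρ₀ = −αΔT + βΔS = 9.89 × 10⁻⁴ + 1.748 × 10⁻⁴ = 1.1638 × 10⁻³, so Δρ ≈ 1.192 kg m⁻³.
N² = (g/ρ₀)·Δρ/Δz = g·(Δρ/ρ₀)/Δz = 9.81 × 1.1638 × 10⁻³ / 50 = 2.2834 × 10⁻⁴ s⁻² ≈ 2.28 × 10⁻⁴ s⁻².

2.28 × 10⁻⁴ s⁻²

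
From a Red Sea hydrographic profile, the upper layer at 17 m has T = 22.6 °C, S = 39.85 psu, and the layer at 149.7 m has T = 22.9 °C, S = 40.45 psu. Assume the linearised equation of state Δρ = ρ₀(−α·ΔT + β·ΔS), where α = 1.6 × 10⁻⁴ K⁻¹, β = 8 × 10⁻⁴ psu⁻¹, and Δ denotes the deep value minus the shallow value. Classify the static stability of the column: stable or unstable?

ΔT = 22.9 − 22.6 = +0.3 K and ΔS = 40.45 − 39.85 = +0.60 psu (deep − shallow).
−αΔT = -4.80 × 10⁻⁵; βΔS = 4.80 × 10⁻⁴; sum Δρ/ρ₀ = 4.32 × 10⁻⁴.
Δρ/ρ₀ > 0, so Δρ > 0: deeper water is denser → statically stable.

stable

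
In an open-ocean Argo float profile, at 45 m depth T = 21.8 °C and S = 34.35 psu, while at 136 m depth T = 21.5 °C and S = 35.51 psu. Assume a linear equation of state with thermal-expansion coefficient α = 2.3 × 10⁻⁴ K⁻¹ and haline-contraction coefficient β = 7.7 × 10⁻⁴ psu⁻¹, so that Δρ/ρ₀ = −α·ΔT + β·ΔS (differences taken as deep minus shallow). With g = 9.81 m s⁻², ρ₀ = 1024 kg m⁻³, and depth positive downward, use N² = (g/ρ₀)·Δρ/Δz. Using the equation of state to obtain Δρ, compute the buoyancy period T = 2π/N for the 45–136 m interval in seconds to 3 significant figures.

617 s

ΔT = -0.3 K, ΔS = +1.16 psu (deep − shallow).
Δρ/ρ₀ = −αΔT + βΔS = 6.90 × 10⁻⁵ + 8.932 × 10⁻⁴ = 9.622 × 10⁻⁴, so Δρ ≈ 0.9853 kg m⁻³.
N² = (g/ρ₀)·Δρ/Δz = g·(Δρ/ρ₀)/Δz = 9.81 × 9.622 × 10⁻⁴ / 91 = 1.0373 × 10⁻⁴ s⁻².
N = √(1.0373 × 10⁻⁴) = 0.010185 rad s⁻¹ → T = 2π/N = 616.91 s ≈ 617 s.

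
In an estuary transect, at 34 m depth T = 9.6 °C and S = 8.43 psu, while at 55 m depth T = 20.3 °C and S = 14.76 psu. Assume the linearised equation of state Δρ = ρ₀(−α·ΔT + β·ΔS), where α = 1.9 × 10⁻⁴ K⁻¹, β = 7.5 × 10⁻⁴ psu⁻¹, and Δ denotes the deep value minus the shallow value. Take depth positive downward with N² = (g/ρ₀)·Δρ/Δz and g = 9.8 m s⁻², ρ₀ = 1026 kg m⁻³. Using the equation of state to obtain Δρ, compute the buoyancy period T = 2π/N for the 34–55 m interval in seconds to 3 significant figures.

177 s

ΔT = +10.7 K, ΔS = +6.33 psu (deep − shallow).
Δρ/ρ₀ = −αΔT + βΔS = -2.033 × 10⁻³ + 4.7475 × 10⁻³ = 2.7145 × 10⁻³, so Δρ ≈ 2.785 kg m⁻³.
N² = (g/ρ₀)·Δρ/Δz = g·(Δρ/ρ₀)/Δz = 9.8 × 2.7145 × 10⁻³ / 21 = 1.2668 × 10⁻³ s⁻².
N = √(1.2668 × 10⁻³) = 0.035592 rad s⁻¹ → T = 2π/N = 176.53 s ≈ 177 s.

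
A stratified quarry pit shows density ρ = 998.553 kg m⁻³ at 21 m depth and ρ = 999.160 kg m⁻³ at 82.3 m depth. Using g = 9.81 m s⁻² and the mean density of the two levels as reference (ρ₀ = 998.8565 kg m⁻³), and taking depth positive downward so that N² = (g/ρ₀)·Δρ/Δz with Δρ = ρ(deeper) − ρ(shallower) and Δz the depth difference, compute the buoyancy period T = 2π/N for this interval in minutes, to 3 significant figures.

10.6 min

Δρ = 999.160 − 998.553 = 0.607 kg m⁻³ over Δz = 82.3 − 21 = 61.3 m.
N² = (9.81/998.8565) × (0.607/61.3) = 9.7251 × 10⁻⁵ s⁻².
N = √(9.7251 × 10⁻⁵) = 9.8616 × 10⁻³ rad s⁻¹, so T = 2π/N = 637.14 s = 10.619 min ≈ 10.6 min.
Since Δρ > 0 the layer is stably stratified.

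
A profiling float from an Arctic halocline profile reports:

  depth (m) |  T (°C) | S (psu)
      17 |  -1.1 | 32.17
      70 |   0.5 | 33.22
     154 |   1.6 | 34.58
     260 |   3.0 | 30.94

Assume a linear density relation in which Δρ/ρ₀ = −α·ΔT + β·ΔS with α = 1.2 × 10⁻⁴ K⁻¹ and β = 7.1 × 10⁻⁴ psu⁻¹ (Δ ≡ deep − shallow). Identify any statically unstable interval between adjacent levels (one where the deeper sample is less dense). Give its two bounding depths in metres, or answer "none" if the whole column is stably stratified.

154–260 m

Evaluate Δρ/ρ₀ = −αΔT + βΔS across each adjacent pair:
  17–70 m: −αΔT+βΔS = −(1.2 × 10⁻⁴)(+1.6)+(7.1 × 10⁻⁴)(+1.05) = 5.5 × 10⁻⁴ → stable
  70–154 m: −αΔT+βΔS = −(1.2 × 10⁻⁴)(+1.1)+(7.1 × 10⁻⁴)(+1.36) = 8.3 × 10⁻⁴ → stable
  154–260 m: −αΔT+βΔS = −(1.2 × 10⁻⁴)(+1.4)+(7.1 × 10⁻⁴)(-3.64) = -2.8 × 10⁻³ → UNSTABLE
The 154–260 m interval has Δρ < 0: lighter water underlies denser water.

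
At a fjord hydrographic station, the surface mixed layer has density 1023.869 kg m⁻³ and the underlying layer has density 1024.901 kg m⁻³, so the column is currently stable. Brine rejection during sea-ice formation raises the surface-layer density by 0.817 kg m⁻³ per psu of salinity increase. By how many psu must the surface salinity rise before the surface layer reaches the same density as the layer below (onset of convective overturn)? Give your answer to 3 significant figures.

1.26 psu

Density deficit of the surface layer: 1024.901 − 1023.869 = 1.032 kg m⁻³.
Required change = 1.032 / 0.817 = 1.26 psu.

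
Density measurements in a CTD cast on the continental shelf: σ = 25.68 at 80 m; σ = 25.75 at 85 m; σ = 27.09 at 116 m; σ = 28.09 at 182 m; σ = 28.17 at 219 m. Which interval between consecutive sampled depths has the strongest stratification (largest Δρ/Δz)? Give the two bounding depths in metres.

Compute the density gradient over each adjacent pair:
  80–85 m: Δρ/Δz = 0.07/5 = 0.014 kg m⁻⁴
  85–116 m: Δρ/Δz = 1.34/31 = 0.043 kg m⁻⁴
  116–182 m: Δρ/Δz = 1.00/66 = 0.015 kg m⁻⁴
  182–219 m: Δρ/Δz = 0.08/37 = 2.2 × 10⁻³ kg m⁻⁴
The largest gradient is in the 85–116 m interval — the pycnocline.

85–116 m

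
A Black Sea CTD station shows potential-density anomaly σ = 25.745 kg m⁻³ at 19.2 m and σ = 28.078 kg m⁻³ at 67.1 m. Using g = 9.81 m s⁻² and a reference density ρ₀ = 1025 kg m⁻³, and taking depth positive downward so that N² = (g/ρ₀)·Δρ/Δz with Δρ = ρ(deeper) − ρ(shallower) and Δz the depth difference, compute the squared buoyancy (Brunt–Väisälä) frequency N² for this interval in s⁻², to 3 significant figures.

Δρ = 1028.078 − 1025.745 = 2.333 kg m⁻³ over Δz = 67.1 − 19.2 = 47.9 m.
N² = (9.81/1025) × (2.333/47.9) = 4.6615 × 10⁻⁴ s⁻² ≈ 4.66 × 10⁻⁴ s⁻².

4.66 × 10⁻⁴ s⁻²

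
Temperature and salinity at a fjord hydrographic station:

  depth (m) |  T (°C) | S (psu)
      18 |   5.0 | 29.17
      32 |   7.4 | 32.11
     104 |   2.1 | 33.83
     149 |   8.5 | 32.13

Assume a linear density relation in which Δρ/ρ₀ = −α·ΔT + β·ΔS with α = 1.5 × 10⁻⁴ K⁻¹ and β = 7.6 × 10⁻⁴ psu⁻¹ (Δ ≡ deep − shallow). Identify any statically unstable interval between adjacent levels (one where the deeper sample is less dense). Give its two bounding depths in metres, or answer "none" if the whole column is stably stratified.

Evaluate Δρ/ρ₀ = −αΔT + βΔS across each adjacent pair:
  18–32 m: −αΔT+βΔS = −(1.5 × 10⁻⁴)(+2.4)+(7.6 × 10⁻⁴)(+2.94) = 1.9 × 10⁻³ → stable
  32–104 m: −αΔT+βΔS = −(1.5 × 10⁻⁴)(-5.3)+(7.6 × 10⁻⁴)(+1.72) = 2.1 × 10⁻³ → stable
  104–149 m: −αΔT+βΔS = −(1.5 × 10⁻⁴)(+6.4)+(7.6 × 10⁻⁴)(-1.70) = -2.3 × 10⁻³ → UNSTABLE
The 104–149 m interval has Δρ < 0: lighter water underlies denser water.

104–149 m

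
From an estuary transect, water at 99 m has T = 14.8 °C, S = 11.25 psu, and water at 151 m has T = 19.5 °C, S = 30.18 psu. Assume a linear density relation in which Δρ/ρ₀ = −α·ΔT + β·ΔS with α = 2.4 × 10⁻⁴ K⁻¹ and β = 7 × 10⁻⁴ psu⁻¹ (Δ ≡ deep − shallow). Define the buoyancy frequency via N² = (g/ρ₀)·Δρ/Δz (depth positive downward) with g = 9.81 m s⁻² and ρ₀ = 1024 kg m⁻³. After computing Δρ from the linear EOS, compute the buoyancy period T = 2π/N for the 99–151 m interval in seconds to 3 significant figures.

ΔT = +4.7 K, ΔS = +18.93 psu (deep − shallow).
Δρ/ρ₀ = −αΔT + βΔS = -1.128 × 10⁻³ + 0.013251 = 0.012123, so Δρ ≈ 12.41 kg m⁻³.
N² = (g/ρ₀)·Δρ/Δz = g·(Δρ/ρ₀)/Δz = 9.81 × 0.012123 / 52 = 2.2871 × 10⁻³ s⁻².
N = √(2.2871 × 10⁻³) = 0.047824 rad s⁻¹ → T = 2π/N = 131.38 s ≈ 131 s.

131 s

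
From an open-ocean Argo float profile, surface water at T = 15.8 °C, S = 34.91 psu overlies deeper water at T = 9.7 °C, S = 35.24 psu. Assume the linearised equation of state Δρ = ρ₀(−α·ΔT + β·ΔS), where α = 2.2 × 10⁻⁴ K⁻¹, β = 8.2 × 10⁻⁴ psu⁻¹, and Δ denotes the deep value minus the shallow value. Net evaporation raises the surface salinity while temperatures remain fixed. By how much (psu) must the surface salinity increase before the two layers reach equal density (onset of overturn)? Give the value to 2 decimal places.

Neutral buoyancy requires −α(T_deep − T_surf) + β(S_deep − S_surf′) = 0.
S_surf′ = S_deep − (α/β)·ΔT = 35.24 − (2.2 × 10⁻⁴/8.2 × 10⁻⁴)·(-6.1) = 36.8766 psu.
Increase required: 36.8766 − 34.91 = 1.9666 psu.

1.97 psu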